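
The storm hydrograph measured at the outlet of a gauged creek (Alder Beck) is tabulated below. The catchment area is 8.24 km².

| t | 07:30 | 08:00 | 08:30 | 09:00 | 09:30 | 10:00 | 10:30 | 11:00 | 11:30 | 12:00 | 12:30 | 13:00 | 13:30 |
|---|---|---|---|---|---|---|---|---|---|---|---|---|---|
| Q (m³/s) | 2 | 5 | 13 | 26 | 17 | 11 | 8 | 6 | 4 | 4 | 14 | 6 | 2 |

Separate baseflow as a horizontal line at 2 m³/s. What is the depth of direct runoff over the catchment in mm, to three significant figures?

d ≈ 20.1 mm

Direct runoff: 0.0, 3.0, 11.0, 24.0, 15.0, 9.0, 6.0, 4.0, 2.0, 2.0, 12.0, 4.0, 0.0 m³/s; ΣQ_DR = 92.00 m³/s.
V = ΣQ_DR · Δt = 92.00 × 1800 s = 1.656 × 10^5 m³.
Over A = 8.24 km², depth = V / A = 20.1 mm.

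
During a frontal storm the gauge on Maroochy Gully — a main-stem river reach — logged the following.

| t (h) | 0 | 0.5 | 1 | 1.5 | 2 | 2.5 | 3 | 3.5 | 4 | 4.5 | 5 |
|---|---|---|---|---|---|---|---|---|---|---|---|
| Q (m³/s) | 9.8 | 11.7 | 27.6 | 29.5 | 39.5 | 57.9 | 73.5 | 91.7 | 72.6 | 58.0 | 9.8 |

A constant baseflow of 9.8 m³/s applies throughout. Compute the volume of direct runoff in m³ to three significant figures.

V ≈ 6.73 × 10^5 m³

Direct-runoff ordinates (Q − Q_b): 0.0, 1.9, 17.8, 19.7, 29.7, 48.1, 63.7, 81.9, 62.8, 48.2, 0.0 m³/s.
ΣQ_DR = 373.8 m³/s.
With Δt = 0.5 h = 1800 s, V = ΣQ_DR · Δt = 373.8 × 1800 = 6.73 × 10^5 m³.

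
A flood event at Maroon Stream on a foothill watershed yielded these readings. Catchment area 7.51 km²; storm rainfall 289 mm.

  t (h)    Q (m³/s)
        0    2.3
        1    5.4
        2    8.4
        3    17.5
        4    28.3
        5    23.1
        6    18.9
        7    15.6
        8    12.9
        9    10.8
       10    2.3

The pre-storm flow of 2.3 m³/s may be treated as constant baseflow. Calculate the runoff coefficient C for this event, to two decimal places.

C ≈ 0.20

ΣQ_DR = 120.2 m³/s; V = ΣQ_DR·Δt = 4.327 × 10^5 m³.
Runoff depth d = V / A = 57.62 mm.
C = d / P = 57.62 / 289 = 0.20.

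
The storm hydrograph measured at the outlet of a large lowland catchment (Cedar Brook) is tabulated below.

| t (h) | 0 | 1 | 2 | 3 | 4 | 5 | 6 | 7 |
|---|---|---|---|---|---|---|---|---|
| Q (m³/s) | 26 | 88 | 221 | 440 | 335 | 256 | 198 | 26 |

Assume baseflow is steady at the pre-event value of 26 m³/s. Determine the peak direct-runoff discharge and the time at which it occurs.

Q_p = 414.0 m³/s at t = 3 h

Subtracting baseflow gives direct-runoff ordinates: 0.0, 62.0, 195.0, 414.0, 309.0, 230.0, 172.0, 0.0 m³/s.
The maximum is 414.0 m³/s, occurring at the reading for t = 3 h.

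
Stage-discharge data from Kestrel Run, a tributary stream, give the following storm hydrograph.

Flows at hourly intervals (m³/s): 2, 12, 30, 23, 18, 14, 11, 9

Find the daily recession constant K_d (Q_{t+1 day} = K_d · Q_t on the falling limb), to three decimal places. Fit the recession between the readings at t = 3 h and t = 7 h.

K_d ≈ 0.004

Between t = 3 h and t = 7 h the flow falls from 23 to 9 m³/s over 4×1 h = 4 h.
Per-interval ratio K = (9/23)^(1/4) = 0.7909; K_d = K^(24/1) = 0.004.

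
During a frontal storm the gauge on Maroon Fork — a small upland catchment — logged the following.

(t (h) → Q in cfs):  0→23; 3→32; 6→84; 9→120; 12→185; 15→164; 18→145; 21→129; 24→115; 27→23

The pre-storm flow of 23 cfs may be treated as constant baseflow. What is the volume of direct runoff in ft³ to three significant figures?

Direct-runoff ordinates (Q − Q_b): 0.0, 9.0, 61.0, 97.0, 162.0, 141.0, 122.0, 106.0, 92.0, 0.0 cfs.
ΣQ_DR = 790.0 cfs.
With Δt = 3 h = 10800 s, V = ΣQ_DR · Δt = 790.0 × 10800 = 8.53 × 10^6 ft³.

V ≈ 8.53 × 10^6 ft³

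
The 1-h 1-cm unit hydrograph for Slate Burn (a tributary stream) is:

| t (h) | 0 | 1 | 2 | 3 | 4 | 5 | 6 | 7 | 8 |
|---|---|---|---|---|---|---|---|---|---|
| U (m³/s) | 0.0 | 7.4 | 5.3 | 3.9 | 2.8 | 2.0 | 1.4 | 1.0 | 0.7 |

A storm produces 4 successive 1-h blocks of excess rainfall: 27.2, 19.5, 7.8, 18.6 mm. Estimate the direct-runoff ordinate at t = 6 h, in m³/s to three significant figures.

By discrete convolution, Q_j = Σ (P_i / 10 mm) · U_{j−i}.
At t = 6 h (j=6): Q = (27.2/10)·1.4 + (19.5/10)·2.0 + (7.8/10)·2.8 + (18.6/10)·3.9 = 17.1 m³/s.

Q ≈ 17.1 m³/s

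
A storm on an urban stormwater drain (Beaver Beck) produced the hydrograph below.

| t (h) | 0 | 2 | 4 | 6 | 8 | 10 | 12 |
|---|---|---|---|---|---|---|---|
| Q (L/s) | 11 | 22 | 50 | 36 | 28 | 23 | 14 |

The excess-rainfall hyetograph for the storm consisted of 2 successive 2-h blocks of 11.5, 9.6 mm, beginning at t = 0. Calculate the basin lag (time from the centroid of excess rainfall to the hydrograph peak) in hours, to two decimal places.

t_L ≈ 2.09 h

Centroid of excess rainfall: t_c = Σ P_i·t̄_i / ΣP_i = 1.9100 h (block centres at 1, 3 h).
Hydrograph peak occurs at t = 4 h, so basin lag t_L = 4 − 1.9100 = 2.09 h.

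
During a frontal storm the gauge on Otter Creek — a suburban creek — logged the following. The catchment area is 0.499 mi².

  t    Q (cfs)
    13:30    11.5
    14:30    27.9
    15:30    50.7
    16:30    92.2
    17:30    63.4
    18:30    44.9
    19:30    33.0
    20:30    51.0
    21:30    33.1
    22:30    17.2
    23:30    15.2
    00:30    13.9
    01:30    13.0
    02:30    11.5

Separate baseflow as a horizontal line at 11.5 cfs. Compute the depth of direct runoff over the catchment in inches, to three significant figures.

d ≈ 0.986 in

Direct runoff: 0.0, 16.4, 39.2, 80.7, 51.9, 33.4, 21.5, 39.5, 21.6, 5.7, 3.7, 2.4, 1.5, 0.0 cfs; ΣQ_DR = 317.5 cfs.
V = ΣQ_DR · Δt = 317.5 × 3600 s = 1.143 × 10^6 ft³.
Over A = 0.499 mi², depth = V / A = 0.986 in.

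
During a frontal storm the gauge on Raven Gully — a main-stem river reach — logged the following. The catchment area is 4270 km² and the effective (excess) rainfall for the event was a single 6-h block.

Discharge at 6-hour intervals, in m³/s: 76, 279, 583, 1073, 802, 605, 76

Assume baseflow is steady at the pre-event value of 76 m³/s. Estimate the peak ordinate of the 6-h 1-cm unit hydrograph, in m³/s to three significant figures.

Direct runoff: 0.0, 203.0, 507.0, 997.0, 726.0, 529.0, 0.0 m³/s; ΣQ_DR = 2962 m³/s, peak = 997.0 m³/s.
Runoff depth d = ΣQ_DR·Δt / A = 2962 × 21600 / (4270 km²) = 14.98 mm.
The 1-cm UH is the DRH scaled by (10 mm)/d, so U_p = 997.0 × 10/14.98 = 665 m³/s.

U_p ≈ 665 m³/s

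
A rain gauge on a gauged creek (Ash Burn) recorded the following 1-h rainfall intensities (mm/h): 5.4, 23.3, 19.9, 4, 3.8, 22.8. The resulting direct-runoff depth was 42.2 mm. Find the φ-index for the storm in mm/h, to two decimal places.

Only the 3 blocks with intensity above φ contribute runoff: 23.3, 19.9, 22.8 mm/h.
Σ(I−φ)·Δt = d  ⇒  (23.3+19.9+22.8 − 3φ)·1 = 42.2
φ = (66.00 − 42.2/1) / 3 = 7.93 mm/h.

φ ≈ 7.93 mm/h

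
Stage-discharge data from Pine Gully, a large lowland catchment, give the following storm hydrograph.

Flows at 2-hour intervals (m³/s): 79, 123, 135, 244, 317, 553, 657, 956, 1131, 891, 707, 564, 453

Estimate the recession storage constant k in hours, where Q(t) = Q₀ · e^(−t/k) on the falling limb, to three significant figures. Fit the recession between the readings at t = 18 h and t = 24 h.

On the falling limb, Q drops from 891 to 453 m³/s between t = 18 h and t = 24 h (Δt = 6 h).
k = −Δt / ln(Q₂/Q₁) = −6 / ln(453/891) = 8.87 h.

k ≈ 8.87 h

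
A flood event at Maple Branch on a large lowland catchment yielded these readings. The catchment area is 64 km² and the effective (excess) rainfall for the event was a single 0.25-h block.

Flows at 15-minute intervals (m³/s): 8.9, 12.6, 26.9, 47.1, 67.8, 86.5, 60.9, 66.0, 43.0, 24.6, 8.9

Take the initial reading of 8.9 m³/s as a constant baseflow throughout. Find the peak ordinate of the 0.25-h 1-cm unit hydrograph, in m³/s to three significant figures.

Direct runoff: 0.0, 3.7, 18.0, 38.2, 58.9, 77.6, 52.0, 57.1, 34.1, 15.7, 0.0 m³/s; ΣQ_DR = 355.3 m³/s, peak = 77.6 m³/s.
Runoff depth d = ΣQ_DR·Δt / A = 355.3 × 900 / (64 km²) = 4.996 mm.
The 1-cm UH is the DRH scaled by (10 mm)/d, so U_p = 77.6 × 10/4.996 = 155 m³/s.

U_p ≈ 155 m³/s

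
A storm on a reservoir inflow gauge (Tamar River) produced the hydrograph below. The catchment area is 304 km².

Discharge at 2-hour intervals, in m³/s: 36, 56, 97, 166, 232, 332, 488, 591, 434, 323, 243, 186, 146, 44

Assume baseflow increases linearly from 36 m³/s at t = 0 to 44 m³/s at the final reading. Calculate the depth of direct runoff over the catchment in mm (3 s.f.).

Direct runoff: 0.00, 19.38, 59.77, 128.15, 193.54, 292.92, 448.31, 550.69, 393.08, 281.46, 200.85, 143.23, 102.62, 0.00 m³/s; ΣQ_DR = 2814 m³/s.
V = ΣQ_DR · Δt = 2814 × 7200 s = 2.026 × 10^7 m³.
Over A = 304 km², depth = V / A = 66.6 mm.

d ≈ 66.6 mm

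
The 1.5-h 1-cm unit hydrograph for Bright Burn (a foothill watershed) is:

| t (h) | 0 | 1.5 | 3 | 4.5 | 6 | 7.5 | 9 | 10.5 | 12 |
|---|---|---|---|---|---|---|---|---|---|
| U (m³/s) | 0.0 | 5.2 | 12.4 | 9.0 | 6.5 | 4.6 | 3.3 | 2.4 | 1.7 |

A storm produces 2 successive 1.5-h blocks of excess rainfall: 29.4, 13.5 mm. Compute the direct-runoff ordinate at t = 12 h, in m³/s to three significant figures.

By discrete convolution, Q_j = Σ (P_i / 10 mm) · U_{j−i}.
At t = 12 h (j=8): Q = (29.4/10)·1.7 + (13.5/10)·2.4 = 8.24 m³/s.

Q ≈ 8.24 m³/s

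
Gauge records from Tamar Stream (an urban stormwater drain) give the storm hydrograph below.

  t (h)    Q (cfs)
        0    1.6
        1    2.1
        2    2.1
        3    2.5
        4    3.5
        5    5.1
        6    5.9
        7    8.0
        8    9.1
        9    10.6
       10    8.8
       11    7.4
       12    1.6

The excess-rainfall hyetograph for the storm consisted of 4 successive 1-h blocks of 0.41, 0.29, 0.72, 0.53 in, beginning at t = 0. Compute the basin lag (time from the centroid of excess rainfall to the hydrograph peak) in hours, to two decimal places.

Centroid of excess rainfall: t_c = Σ P_i·t̄_i / ΣP_i = 2.2026 h (block centres at 0.5, 1.5, 2.5, 3.5 h).
Hydrograph peak occurs at t = 9 h, so basin lag t_L = 9 − 2.2026 = 6.80 h.

t_L ≈ 6.80 h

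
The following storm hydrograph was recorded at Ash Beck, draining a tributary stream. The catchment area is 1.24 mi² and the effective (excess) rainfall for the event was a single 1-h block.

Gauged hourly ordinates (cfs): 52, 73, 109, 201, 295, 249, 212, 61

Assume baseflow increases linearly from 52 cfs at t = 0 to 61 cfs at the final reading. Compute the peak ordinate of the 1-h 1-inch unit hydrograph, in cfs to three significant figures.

Direct runoff: 0.00, 19.71, 54.43, 145.14, 237.86, 190.57, 152.29, 0.00 cfs; ΣQ_DR = 800.0 cfs, peak = 237.86 cfs.
Runoff depth d = ΣQ_DR·Δt / A = 800.0 × 3600 / (1.24 mi²) = 0.9997 in.
The 1-inch UH is the DRH scaled by (1 in)/d, so U_p = 237.86 × 1/0.9997 = 238 cfs.

U_p ≈ 238 cfs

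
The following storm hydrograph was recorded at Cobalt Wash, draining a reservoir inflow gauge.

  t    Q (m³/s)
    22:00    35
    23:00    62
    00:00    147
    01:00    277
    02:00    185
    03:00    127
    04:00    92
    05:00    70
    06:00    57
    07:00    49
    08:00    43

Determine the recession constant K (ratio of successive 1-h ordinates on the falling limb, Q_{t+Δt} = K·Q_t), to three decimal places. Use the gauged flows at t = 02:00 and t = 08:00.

K ≈ 0.784

Using the recession-limb readings at t = 02:00 and t = 08:00: Q falls from 185 to 43 m³/s over 6 intervals.
K = (Q₂/Q₁)^(1/6) = (43/185)^(1/6) = 0.784.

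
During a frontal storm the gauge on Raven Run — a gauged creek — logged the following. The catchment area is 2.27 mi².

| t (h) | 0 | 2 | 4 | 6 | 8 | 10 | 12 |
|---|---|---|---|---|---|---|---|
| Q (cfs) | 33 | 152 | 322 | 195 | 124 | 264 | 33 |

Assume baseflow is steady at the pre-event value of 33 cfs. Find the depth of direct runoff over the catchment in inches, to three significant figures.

Direct runoff: 0.0, 119.0, 289.0, 162.0, 91.0, 231.0, 0.0 cfs; ΣQ_DR = 892.0 cfs.
V = ΣQ_DR · Δt = 892.0 × 7200 s = 6.422 × 10^6 ft³.
Over A = 2.27 mi², depth = V / A = 1.22 in.

d ≈ 1.22 in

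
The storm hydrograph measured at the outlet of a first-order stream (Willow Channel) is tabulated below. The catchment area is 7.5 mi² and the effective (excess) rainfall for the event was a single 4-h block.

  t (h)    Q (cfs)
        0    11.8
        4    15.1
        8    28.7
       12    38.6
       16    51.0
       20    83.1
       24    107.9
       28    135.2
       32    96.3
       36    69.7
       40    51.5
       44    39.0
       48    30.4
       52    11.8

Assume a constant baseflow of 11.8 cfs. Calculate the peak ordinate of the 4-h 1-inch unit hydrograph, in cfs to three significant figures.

U_p ≈ 247 cfs

Direct runoff: 0.0, 3.3, 16.9, 26.8, 39.2, 71.3, 96.1, 123.4, 84.5, 57.9, 39.7, 27.2, 18.6, 0.0 cfs; ΣQ_DR = 604.9 cfs, peak = 123.4 cfs.
Runoff depth d = ΣQ_DR·Δt / A = 604.9 × 14400 / (7.5 mi²) = 0.4999 in.
The 1-inch UH is the DRH scaled by (1 in)/d, so U_p = 123.4 × 1/0.4999 = 247 cfs.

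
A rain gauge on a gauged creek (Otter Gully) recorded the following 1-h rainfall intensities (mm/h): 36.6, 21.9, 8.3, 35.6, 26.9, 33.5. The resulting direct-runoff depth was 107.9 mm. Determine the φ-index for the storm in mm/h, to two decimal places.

Only the 5 blocks with intensity above φ contribute runoff: 36.6, 21.9, 35.6, 26.9, 33.5 mm/h.
Σ(I−φ)·Δt = d  ⇒  (36.6+21.9+35.6+26.9+33.5 − 5φ)·1 = 107.9
φ = (154.5 − 107.9/1) / 5 = 9.32 mm/h.

φ ≈ 9.32 mm/h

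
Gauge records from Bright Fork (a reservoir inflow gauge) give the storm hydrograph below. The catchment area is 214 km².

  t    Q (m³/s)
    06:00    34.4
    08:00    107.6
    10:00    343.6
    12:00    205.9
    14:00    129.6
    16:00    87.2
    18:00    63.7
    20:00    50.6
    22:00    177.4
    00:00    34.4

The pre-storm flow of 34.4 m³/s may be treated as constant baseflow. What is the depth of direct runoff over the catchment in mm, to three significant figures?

Direct runoff: 0.0, 73.2, 309.2, 171.5, 95.2, 52.8, 29.3, 16.2, 143.0, 0.0 m³/s; ΣQ_DR = 890.4 m³/s.
V = ΣQ_DR · Δt = 890.4 × 7200 s = 6.411 × 10^6 m³.
Over A = 214 km², depth = V / A = 30.0 mm.

d ≈ 30.0 mm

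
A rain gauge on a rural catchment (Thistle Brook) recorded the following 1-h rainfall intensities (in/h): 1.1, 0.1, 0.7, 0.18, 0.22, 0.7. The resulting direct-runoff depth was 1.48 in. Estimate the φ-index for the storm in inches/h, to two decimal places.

φ ≈ 0.34 in/h

Only the 3 blocks with intensity above φ contribute runoff: 1.1, 0.7, 0.7 in/h.
Σ(I−φ)·Δt = d  ⇒  (1.1+0.7+0.7 − 3φ)·1 = 1.48
φ = (2.500 − 1.48/1) / 3 = 0.34 in/h.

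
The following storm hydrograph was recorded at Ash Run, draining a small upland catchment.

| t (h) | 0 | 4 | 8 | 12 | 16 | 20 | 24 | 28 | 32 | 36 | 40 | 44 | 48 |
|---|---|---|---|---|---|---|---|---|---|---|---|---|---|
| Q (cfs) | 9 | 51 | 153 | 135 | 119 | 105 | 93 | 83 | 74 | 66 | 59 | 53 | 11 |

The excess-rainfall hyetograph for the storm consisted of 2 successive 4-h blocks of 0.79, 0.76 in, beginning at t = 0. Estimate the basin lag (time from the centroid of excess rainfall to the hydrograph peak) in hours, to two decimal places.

Centroid of excess rainfall: t_c = Σ P_i·t̄_i / ΣP_i = 3.9613 h (block centres at 2, 6 h).
Hydrograph peak occurs at t = 8 h, so basin lag t_L = 8 − 3.9613 = 4.04 h.

t_L ≈ 4.04 h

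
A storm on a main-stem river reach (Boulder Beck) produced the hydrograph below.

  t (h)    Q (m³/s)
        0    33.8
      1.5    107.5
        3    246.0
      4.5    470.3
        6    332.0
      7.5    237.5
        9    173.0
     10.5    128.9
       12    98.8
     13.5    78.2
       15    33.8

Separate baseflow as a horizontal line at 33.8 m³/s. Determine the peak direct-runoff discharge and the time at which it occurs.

Subtracting baseflow gives direct-runoff ordinates: 0.0, 73.7, 212.2, 436.5, 298.2, 203.7, 139.2, 95.1, 65.0, 44.4, 0.0 m³/s.
The maximum is 436.5 m³/s, occurring at the reading for t = 4.5 h.

Q_p = 436.5 m³/s at t = 4.5 h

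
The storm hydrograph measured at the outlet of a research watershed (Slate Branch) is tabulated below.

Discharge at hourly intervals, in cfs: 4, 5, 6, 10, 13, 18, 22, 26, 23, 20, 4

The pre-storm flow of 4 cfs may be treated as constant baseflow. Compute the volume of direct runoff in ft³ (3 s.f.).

V ≈ 3.85 × 10^5 ft³

Direct-runoff ordinates (Q − Q_b): 0.0, 1.0, 2.0, 6.0, 9.0, 14.0, 18.0, 22.0, 19.0, 16.0, 0.0 cfs.
ΣQ_DR = 107.0 cfs.
With Δt = 1 h = 3600 s, V = ΣQ_DR · Δt = 107.0 × 3600 = 3.85 × 10^5 ft³.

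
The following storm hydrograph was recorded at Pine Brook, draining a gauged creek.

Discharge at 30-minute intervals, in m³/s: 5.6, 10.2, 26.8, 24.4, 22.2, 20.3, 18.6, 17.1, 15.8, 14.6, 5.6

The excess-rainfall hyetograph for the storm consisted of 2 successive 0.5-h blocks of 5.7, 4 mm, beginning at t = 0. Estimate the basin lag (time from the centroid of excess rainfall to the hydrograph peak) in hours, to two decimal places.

Centroid of excess rainfall: t_c = Σ P_i·t̄_i / ΣP_i = 0.4562 h (block centres at 0.25, 0.75 h).
Hydrograph peak occurs at t = 1 h, so basin lag t_L = 1 − 0.4562 = 0.54 h.

t_L ≈ 0.54 h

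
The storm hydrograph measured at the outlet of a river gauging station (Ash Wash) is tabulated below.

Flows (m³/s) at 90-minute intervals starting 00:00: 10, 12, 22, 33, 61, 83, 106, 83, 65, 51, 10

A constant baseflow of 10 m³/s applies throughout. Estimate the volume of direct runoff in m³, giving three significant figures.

V ≈ 2.30 × 10^6 m³

Direct-runoff ordinates (Q − Q_b): 0.0, 2.0, 12.0, 23.0, 51.0, 73.0, 96.0, 73.0, 55.0, 41.0, 0.0 m³/s.
ΣQ_DR = 426.0 m³/s.
With Δt = 1.5 h = 5400 s, V = ΣQ_DR · Δt = 426.0 × 5400 = 2.30 × 10^6 m³.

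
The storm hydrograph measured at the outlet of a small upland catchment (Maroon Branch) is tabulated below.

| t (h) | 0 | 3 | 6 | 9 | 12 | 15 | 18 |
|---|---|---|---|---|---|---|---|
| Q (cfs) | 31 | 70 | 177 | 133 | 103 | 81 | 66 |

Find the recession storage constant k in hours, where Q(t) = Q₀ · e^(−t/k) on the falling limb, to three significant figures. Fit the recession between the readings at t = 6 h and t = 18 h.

k ≈ 12.2 h

On the falling limb, Q drops from 177 to 66 cfs between t = 6 h and t = 18 h (Δt = 12 h).
k = −Δt / ln(Q₂/Q₁) = −12 / ln(66/177) = 12.2 h.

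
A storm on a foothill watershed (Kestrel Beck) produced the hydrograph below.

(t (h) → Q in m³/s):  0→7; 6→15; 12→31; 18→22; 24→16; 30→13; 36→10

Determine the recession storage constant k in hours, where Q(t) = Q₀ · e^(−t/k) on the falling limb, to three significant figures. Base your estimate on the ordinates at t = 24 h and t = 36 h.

On the falling limb, Q drops from 16 to 10 m³/s between t = 24 h and t = 36 h (Δt = 12 h).
k = −Δt / ln(Q₂/Q₁) = −12 / ln(10/16) = 25.5 h.

k ≈ 25.5 h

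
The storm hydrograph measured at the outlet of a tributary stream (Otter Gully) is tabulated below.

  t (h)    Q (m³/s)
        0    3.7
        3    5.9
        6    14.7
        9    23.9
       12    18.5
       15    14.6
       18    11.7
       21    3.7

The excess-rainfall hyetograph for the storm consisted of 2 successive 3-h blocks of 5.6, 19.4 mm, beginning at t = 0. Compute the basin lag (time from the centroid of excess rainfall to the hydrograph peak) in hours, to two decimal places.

t_L ≈ 5.17 h

Centroid of excess rainfall: t_c = Σ P_i·t̄_i / ΣP_i = 3.8280 h (block centres at 1.5, 4.5 h).
Hydrograph peak occurs at t = 9 h, so basin lag t_L = 9 − 3.8280 = 5.17 h.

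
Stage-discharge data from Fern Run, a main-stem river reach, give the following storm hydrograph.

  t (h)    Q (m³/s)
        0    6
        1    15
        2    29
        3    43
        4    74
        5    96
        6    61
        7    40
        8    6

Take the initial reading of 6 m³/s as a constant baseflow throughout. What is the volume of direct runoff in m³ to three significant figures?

V ≈ 1.14 × 10^6 m³

Direct-runoff ordinates (Q − Q_b): 0.0, 9.0, 23.0, 37.0, 68.0, 90.0, 55.0, 34.0, 0.0 m³/s.
ΣQ_DR = 316.0 m³/s.
With Δt = 1 h = 3600 s, V = ΣQ_DR · Δt = 316.0 × 3600 = 1.14 × 10^6 m³.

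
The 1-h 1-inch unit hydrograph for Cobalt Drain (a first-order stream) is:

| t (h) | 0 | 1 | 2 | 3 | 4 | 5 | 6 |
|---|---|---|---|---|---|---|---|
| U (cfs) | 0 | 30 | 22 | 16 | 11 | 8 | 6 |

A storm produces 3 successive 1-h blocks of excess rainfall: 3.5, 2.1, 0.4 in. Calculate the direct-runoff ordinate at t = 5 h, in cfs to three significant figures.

Q ≈ 57.5 cfs

By discrete convolution, Q_j = Σ (P_i / 1 in) · U_{j−i}.
At t = 5 h (j=5): Q = (3.5/1)·8 + (2.1/1)·11 + (0.4/1)·16 = 57.5 cfs.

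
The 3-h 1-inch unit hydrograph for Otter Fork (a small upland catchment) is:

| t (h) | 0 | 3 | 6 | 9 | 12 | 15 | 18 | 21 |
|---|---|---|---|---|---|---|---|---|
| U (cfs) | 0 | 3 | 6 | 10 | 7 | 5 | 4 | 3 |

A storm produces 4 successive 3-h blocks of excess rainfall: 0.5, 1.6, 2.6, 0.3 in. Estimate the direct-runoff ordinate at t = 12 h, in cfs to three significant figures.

By discrete convolution, Q_j = Σ (P_i / 1 in) · U_{j−i}.
At t = 12 h (j=4): Q = (0.5/1)·7 + (1.6/1)·10 + (2.6/1)·6 + (0.3/1)·3 = 36.0 cfs.

Q ≈ 36.0 cfs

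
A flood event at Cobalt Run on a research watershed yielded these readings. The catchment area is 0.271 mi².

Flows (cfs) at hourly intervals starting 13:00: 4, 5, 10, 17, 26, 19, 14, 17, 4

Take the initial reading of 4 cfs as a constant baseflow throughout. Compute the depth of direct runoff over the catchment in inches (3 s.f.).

d ≈ 0.457 in

Direct runoff: 0.0, 1.0, 6.0, 13.0, 22.0, 15.0, 10.0, 13.0, 0.0 cfs; ΣQ_DR = 80.00 cfs.
V = ΣQ_DR · Δt = 80.00 × 3600 s = 2.880 × 10^5 ft³.
Over A = 0.271 mi², depth = V / A = 0.457 in.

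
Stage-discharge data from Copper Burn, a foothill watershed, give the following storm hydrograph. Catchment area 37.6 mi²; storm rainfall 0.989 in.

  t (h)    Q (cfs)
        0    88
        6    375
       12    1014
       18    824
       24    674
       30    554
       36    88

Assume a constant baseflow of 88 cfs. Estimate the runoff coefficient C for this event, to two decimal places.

ΣQ_DR = 3001 cfs; V = ΣQ_DR·Δt = 6.482 × 10^7 ft³.
Runoff depth d = V / A = 0.7421 in.
C = d / P = 0.7421 / 0.989 = 0.75.

C ≈ 0.75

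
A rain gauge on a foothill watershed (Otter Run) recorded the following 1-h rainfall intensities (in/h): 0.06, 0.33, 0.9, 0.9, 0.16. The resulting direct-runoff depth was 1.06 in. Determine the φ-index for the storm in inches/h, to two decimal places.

φ ≈ 0.37 in/h

Only the 2 blocks with intensity above φ contribute runoff: 0.9, 0.9 in/h.
Σ(I−φ)·Δt = d  ⇒  (0.9+0.9 − 2φ)·1 = 1.06
φ = (1.800 − 1.06/1) / 2 = 0.37 in/h.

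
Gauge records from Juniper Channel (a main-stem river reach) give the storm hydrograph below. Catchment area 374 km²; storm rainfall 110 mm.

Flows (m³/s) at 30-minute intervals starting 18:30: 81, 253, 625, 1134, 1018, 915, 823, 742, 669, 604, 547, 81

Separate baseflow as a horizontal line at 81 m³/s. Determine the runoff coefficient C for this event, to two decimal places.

ΣQ_DR = 6520 m³/s; V = ΣQ_DR·Δt = 1.174 × 10^7 m³.
Runoff depth d = V / A = 31.38 mm.
C = d / P = 31.38 / 110 = 0.29.

C ≈ 0.29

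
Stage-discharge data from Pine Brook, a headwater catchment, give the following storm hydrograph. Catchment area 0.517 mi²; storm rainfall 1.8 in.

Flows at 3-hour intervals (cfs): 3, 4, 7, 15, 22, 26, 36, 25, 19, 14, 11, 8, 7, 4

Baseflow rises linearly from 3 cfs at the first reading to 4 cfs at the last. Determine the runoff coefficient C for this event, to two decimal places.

C ≈ 0.76

ΣQ_DR = 152.0 cfs; V = ΣQ_DR·Δt = 1.642 × 10^6 ft³.
Runoff depth d = V / A = 1.367 in.
C = d / P = 1.367 / 1.8 = 0.76.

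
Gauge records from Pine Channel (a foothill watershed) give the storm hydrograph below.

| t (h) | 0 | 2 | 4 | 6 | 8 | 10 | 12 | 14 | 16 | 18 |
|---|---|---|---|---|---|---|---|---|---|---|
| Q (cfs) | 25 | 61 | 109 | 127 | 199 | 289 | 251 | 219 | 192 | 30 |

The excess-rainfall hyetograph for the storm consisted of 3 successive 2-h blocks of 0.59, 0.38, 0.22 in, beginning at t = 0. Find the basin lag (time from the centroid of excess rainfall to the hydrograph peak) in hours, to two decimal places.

Centroid of excess rainfall: t_c = Σ P_i·t̄_i / ΣP_i = 2.3782 h (block centres at 1, 3, 5 h).
Hydrograph peak occurs at t = 10 h, so basin lag t_L = 10 − 2.3782 = 7.62 h.

t_L ≈ 7.62 h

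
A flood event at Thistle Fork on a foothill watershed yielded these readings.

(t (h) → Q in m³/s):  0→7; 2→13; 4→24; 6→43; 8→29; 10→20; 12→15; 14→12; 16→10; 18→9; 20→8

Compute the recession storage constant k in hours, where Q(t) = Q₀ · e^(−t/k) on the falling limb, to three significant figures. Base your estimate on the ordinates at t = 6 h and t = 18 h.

On the falling limb, Q drops from 43 to 9 m³/s between t = 6 h and t = 18 h (Δt = 12 h).
k = −Δt / ln(Q₂/Q₁) = −12 / ln(9/43) = 7.67 h.

k ≈ 7.67 h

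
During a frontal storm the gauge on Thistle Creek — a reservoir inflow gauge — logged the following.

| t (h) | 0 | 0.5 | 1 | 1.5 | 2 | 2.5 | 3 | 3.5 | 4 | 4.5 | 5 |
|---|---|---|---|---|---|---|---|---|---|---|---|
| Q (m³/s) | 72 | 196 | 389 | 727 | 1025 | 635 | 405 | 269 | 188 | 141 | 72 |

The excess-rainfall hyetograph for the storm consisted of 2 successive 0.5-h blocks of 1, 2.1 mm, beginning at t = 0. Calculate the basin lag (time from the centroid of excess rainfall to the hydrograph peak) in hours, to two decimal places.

t_L ≈ 1.41 h

Centroid of excess rainfall: t_c = Σ P_i·t̄_i / ΣP_i = 0.5887 h (block centres at 0.25, 0.75 h).
Hydrograph peak occurs at t = 2 h, so basin lag t_L = 2 − 0.5887 = 1.41 h.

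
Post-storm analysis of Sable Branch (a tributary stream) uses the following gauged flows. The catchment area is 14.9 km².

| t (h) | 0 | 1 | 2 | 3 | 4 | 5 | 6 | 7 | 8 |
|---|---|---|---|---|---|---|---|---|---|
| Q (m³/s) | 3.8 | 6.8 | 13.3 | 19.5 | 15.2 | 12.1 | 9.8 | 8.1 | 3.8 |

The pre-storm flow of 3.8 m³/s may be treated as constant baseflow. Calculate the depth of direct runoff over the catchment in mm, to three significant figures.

d ≈ 14.1 mm

Direct runoff: 0.0, 3.0, 9.5, 15.7, 11.4, 8.3, 6.0, 4.3, 0.0 m³/s; ΣQ_DR = 58.20 m³/s.
V = ΣQ_DR · Δt = 58.20 × 3600 s = 2.095 × 10^5 m³.
Over A = 14.9 km², depth = V / A = 14.1 mm.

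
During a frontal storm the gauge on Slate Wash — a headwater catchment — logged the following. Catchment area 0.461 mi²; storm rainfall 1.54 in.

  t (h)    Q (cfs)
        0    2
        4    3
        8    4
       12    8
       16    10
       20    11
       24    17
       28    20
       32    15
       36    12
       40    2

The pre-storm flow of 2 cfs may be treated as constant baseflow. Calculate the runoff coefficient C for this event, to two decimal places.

C ≈ 0.72

ΣQ_DR = 82.00 cfs; V = ΣQ_DR·Δt = 1.181 × 10^6 ft³.
Runoff depth d = V / A = 1.103 in.
C = d / P = 1.103 / 1.54 = 0.72.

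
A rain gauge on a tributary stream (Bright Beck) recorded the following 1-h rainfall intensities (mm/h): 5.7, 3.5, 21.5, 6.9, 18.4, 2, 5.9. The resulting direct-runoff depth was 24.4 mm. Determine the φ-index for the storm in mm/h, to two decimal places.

Only the 2 blocks with intensity above φ contribute runoff: 21.5, 18.4 mm/h.
Σ(I−φ)·Δt = d  ⇒  (21.5+18.4 − 2φ)·1 = 24.4
φ = (39.90 − 24.4/1) / 2 = 7.75 mm/h.

φ ≈ 7.75 mm/h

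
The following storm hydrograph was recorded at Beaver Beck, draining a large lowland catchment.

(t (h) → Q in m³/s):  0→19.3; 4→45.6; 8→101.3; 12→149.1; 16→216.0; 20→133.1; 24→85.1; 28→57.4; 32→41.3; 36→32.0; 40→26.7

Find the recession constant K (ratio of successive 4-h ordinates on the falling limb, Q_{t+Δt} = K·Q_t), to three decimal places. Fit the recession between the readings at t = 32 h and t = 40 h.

K ≈ 0.804

Using the recession-limb readings at t = 32 h and t = 40 h: Q falls from 41.3 to 26.7 m³/s over 2 intervals.
K = (Q₂/Q₁)^(1/2) = (26.7/41.3)^(1/2) = 0.804.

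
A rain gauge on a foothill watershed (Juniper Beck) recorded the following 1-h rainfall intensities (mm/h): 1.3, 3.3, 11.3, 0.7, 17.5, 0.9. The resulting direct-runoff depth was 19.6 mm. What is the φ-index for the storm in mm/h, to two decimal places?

φ ≈ 4.60 mm/h

Only the 2 blocks with intensity above φ contribute runoff: 11.3, 17.5 mm/h.
Σ(I−φ)·Δt = d  ⇒  (11.3+17.5 − 2φ)·1 = 19.6
φ = (28.80 − 19.6/1) / 2 = 4.60 mm/h.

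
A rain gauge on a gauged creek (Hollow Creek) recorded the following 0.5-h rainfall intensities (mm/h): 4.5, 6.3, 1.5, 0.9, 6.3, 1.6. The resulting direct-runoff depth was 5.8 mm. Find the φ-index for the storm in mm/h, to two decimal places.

Only the 3 blocks with intensity above φ contribute runoff: 4.5, 6.3, 6.3 mm/h.
Σ(I−φ)·Δt = d  ⇒  (4.5+6.3+6.3 − 3φ)·0.5 = 5.8
φ = (17.10 − 5.8/0.5) / 3 = 1.83 mm/h.

φ ≈ 1.83 mm/h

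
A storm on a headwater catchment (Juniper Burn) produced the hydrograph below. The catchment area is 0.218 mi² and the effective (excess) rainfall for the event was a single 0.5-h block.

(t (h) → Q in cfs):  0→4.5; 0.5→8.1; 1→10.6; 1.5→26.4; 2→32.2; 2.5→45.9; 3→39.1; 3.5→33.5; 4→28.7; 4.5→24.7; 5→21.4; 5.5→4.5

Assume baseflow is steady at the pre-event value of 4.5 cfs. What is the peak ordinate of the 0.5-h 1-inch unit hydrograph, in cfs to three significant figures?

Direct runoff: 0.0, 3.6, 6.1, 21.9, 27.7, 41.4, 34.6, 29.0, 24.2, 20.2, 16.9, 0.0 cfs; ΣQ_DR = 225.6 cfs, peak = 41.4 cfs.
Runoff depth d = ΣQ_DR·Δt / A = 225.6 × 1800 / (0.218 mi²) = 0.8018 in.
The 1-inch UH is the DRH scaled by (1 in)/d, so U_p = 41.4 × 1/0.8018 = 51.6 cfs.

U_p ≈ 51.6 cfs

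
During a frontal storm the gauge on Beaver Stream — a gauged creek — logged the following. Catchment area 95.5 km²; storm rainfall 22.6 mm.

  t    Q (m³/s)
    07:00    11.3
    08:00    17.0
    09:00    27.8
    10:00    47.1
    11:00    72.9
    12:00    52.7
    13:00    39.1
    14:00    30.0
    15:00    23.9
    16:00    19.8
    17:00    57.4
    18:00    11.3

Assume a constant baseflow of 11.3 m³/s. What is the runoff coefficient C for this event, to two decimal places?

C ≈ 0.46

ΣQ_DR = 274.7 m³/s; V = ΣQ_DR·Δt = 9.889 × 10^5 m³.
Runoff depth d = V / A = 10.36 mm.
C = d / P = 10.36 / 22.6 = 0.46.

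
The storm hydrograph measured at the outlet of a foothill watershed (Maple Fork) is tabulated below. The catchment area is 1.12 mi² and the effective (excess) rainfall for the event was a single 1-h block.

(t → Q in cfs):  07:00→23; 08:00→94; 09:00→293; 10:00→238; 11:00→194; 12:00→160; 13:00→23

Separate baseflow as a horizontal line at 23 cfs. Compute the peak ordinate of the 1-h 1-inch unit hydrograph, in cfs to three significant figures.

Direct runoff: 0.0, 71.0, 270.0, 215.0, 171.0, 137.0, 0.0 cfs; ΣQ_DR = 864.0 cfs, peak = 270.0 cfs.
Runoff depth d = ΣQ_DR·Δt / A = 864.0 × 3600 / (1.12 mi²) = 1.195 in.
The 1-inch UH is the DRH scaled by (1 in)/d, so U_p = 270.0 × 1/1.195 = 226 cfs.

U_p ≈ 226 cfs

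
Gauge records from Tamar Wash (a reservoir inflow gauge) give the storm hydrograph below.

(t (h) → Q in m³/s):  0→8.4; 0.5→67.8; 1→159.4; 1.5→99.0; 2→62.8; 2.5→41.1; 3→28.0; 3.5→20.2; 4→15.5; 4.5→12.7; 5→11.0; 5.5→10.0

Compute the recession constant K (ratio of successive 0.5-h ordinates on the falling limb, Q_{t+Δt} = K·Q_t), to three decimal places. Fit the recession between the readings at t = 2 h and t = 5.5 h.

Using the recession-limb readings at t = 2 h and t = 5.5 h: Q falls from 62.8 to 10.0 m³/s over 7 intervals.
K = (Q₂/Q₁)^(1/7) = (10.0/62.8)^(1/7) = 0.769.

K ≈ 0.769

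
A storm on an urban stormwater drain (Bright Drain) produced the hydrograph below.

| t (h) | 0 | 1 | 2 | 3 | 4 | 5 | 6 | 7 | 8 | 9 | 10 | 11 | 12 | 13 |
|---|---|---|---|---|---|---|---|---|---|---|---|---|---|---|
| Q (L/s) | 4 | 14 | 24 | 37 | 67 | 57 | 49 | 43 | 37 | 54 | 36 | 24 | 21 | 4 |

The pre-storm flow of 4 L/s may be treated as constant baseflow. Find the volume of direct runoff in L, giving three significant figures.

Direct-runoff ordinates (Q − Q_b): 0.0, 10.0, 20.0, 33.0, 63.0, 53.0, 45.0, 39.0, 33.0, 50.0, 32.0, 20.0, 17.0, 0.0 L/s.
ΣQ_DR = 415.0 L/s.
With Δt = 1 h = 3600 s, V = ΣQ_DR · Δt = 415.0 × 3600 = 1.49 × 10^6 L.

V ≈ 1.49 × 10^6 L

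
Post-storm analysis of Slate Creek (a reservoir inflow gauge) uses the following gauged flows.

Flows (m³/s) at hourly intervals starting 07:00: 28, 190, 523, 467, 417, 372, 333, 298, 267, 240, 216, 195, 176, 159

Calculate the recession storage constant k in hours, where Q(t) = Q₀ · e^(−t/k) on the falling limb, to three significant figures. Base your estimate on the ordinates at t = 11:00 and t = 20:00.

k ≈ 9.33 h

On the falling limb, Q drops from 417 to 159 m³/s between t = 11:00 and t = 20:00 (Δt = 9 h).
k = −Δt / ln(Q₂/Q₁) = −9 / ln(159/417) = 9.33 h.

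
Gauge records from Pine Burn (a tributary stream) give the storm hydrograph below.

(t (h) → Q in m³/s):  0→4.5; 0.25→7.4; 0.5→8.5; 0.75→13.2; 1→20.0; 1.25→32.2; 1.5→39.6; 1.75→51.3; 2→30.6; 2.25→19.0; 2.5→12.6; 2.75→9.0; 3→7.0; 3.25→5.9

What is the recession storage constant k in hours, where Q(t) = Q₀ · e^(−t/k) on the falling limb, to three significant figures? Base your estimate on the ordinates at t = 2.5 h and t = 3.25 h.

k ≈ 0.988 h

On the falling limb, Q drops from 12.6 to 5.9 m³/s between t = 2.5 h and t = 3.25 h (Δt = 0.75 h).
k = −Δt / ln(Q₂/Q₁) = −0.75 / ln(5.9/12.6) = 0.988 h.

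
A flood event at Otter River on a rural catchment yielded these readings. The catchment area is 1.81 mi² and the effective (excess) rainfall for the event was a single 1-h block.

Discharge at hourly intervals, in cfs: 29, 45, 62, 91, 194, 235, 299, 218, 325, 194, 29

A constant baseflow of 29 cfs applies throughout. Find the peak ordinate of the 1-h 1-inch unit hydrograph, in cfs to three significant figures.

U_p ≈ 247 cfs

Direct runoff: 0.0, 16.0, 33.0, 62.0, 165.0, 206.0, 270.0, 189.0, 296.0, 165.0, 0.0 cfs; ΣQ_DR = 1402 cfs, peak = 296.0 cfs.
Runoff depth d = ΣQ_DR·Δt / A = 1402 × 3600 / (1.81 mi²) = 1.200 in.
The 1-inch UH is the DRH scaled by (1 in)/d, so U_p = 296.0 × 1/1.200 = 247 cfs.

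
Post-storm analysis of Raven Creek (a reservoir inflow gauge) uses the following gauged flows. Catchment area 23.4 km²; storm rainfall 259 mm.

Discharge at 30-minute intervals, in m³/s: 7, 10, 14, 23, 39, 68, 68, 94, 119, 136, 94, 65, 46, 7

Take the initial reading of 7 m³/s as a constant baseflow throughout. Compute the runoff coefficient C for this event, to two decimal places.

C ≈ 0.21

ΣQ_DR = 692.0 m³/s; V = ΣQ_DR·Δt = 1.246 × 10^6 m³.
Runoff depth d = V / A = 53.23 mm.
C = d / P = 53.23 / 259 = 0.21.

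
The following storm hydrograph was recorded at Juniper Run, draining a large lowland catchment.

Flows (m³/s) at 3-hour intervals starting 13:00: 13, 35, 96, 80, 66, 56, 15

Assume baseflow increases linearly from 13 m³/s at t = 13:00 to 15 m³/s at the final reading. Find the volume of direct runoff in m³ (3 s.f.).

V ≈ 2.84 × 10^6 m³

Direct-runoff ordinates (Q − Q_b): 0.00, 21.67, 82.33, 66.00, 51.67, 41.33, 0.00 m³/s.
ΣQ_DR = 263.0 m³/s.
With Δt = 3 h = 10800 s, V = ΣQ_DR · Δt = 263.0 × 10800 = 2.84 × 10^6 m³.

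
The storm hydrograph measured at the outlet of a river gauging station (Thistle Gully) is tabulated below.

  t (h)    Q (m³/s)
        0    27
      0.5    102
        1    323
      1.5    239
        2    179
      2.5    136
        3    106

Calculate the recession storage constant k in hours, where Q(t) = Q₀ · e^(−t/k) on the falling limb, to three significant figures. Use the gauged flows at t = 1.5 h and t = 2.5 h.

k ≈ 1.77 h

On the falling limb, Q drops from 239 to 136 m³/s between t = 1.5 h and t = 2.5 h (Δt = 1 h).
k = −Δt / ln(Q₂/Q₁) = −1 / ln(136/239) = 1.77 h.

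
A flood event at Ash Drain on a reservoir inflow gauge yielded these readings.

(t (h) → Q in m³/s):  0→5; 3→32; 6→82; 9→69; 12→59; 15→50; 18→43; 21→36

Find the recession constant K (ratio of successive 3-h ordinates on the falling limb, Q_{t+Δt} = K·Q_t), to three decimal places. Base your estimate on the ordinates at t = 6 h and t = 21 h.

Using the recession-limb readings at t = 6 h and t = 21 h: Q falls from 82 to 36 m³/s over 5 intervals.
K = (Q₂/Q₁)^(1/5) = (36/82)^(1/5) = 0.848.

K ≈ 0.848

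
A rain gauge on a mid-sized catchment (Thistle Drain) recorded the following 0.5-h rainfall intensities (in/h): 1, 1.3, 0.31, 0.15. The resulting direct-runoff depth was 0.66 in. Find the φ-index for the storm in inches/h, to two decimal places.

φ ≈ 0.49 in/h

Only the 2 blocks with intensity above φ contribute runoff: 1, 1.3 in/h.
Σ(I−φ)·Δt = d  ⇒  (1+1.3 − 2φ)·0.5 = 0.66
φ = (2.300 − 0.66/0.5) / 2 = 0.49 in/h.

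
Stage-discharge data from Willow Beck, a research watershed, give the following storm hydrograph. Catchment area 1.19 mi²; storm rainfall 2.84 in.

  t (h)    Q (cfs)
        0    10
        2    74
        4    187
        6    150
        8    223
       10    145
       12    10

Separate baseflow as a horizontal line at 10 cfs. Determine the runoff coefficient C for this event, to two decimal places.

C ≈ 0.67

ΣQ_DR = 729.0 cfs; V = ΣQ_DR·Δt = 5.249 × 10^6 ft³.
Runoff depth d = V / A = 1.899 in.
C = d / P = 1.899 / 2.84 = 0.67.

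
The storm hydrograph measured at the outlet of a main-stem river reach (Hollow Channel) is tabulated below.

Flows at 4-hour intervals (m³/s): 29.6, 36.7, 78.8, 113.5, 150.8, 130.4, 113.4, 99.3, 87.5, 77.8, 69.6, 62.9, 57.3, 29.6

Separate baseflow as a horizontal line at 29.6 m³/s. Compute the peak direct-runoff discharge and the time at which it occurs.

Subtracting baseflow gives direct-runoff ordinates: 0.0, 7.1, 49.2, 83.9, 121.2, 100.8, 83.8, 69.7, 57.9, 48.2, 40.0, 33.3, 27.7, 0.0 m³/s.
The maximum is 121.2 m³/s, occurring at the reading for t = 16 h.

Q_p = 121.2 m³/s at t = 16 h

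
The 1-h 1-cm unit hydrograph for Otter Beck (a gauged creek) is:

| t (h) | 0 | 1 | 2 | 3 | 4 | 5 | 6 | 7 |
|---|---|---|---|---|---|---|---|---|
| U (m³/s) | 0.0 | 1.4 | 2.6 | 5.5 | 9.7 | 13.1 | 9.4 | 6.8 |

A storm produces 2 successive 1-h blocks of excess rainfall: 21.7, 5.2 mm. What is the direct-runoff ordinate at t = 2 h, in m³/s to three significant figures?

By discrete convolution, Q_j = Σ (P_i / 10 mm) · U_{j−i}.
At t = 2 h (j=2): Q = (21.7/10)·2.6 + (5.2/10)·1.4 = 6.37 m³/s.

Q ≈ 6.37 m³/s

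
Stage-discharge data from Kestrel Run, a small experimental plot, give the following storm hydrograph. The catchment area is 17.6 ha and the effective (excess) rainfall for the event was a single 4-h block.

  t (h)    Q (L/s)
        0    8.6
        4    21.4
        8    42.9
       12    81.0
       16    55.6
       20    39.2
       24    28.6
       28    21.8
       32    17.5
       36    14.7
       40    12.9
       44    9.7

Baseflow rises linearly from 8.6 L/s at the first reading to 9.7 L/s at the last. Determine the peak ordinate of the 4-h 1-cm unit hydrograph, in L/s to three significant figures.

Direct runoff: 0.00, 12.70, 34.10, 72.10, 46.60, 30.10, 19.40, 12.50, 8.10, 5.20, 3.30, 0.00 L/s; ΣQ_DR = 244.1 L/s, peak = 72.10 L/s.
Runoff depth d = ΣQ_DR·Δt / A = 244.1 × 14400 / (17.6 ha) = 19.97 mm.
The 1-cm UH is the DRH scaled by (10 mm)/d, so U_p = 72.10 × 10/19.97 = 36.1 L/s.

U_p ≈ 36.1 L/s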